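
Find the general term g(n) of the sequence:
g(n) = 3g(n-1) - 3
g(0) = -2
First-order linear non-homogeneous.
Homogeneous solution: g_h(n) = A·(3)^n.
Try constant particular solution g_p = K: K = 3K - 3 ⇒ K = \frac{3}{2}.
General: g(n) = A·(3)^n + \frac{3}{2}.
Apply g(0) = -2: A + \frac{3}{2} = -2 ⇒ A = - \frac{7}{2}.
So g(n) = \frac{3}{2} - \frac{7 \cdot 3^{n}}{2}.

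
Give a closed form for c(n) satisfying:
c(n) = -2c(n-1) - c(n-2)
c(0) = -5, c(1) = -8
Characteristic equation: x² + 2x + 1 = 0, which is (x - (-1))².
Repeated root r = -1.
General solution: c(n) = (A + Bn)·(-1)^n.
From c(0) = -5: A = -5.
From c(1) = -8: (A + B)·(-1) = -8 ⇒ B = 13.
So c(n) = \left(13 n - 5\right) \cdot (-1)^n.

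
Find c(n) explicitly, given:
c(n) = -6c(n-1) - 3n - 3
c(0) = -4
First-order linear with linear forcing.
Homogeneous solution: c_h(n) = A·(-6)^n.
Try particular c_p(n) = pn + q. Substituting:
  pn + q = -6(p(n-1) + q) - 3n - 3.
Matching the n-coefficient: p = -6p - 3 ⇒ p = - \frac{3}{7}.
Matching constants: q = 6p - 6q - 3 ⇒ q = - \frac{39}{49}.
General: c(n) = A·(-6)^n - \frac{3 n}{7} - \frac{39}{49}.
Apply c(0) = -4: A - \frac{39}{49} = -4 ⇒ A = - \frac{157}{49}.
So c(n) = - \frac{157 \left(-6\right)^{n}}{49} - \frac{3 n}{7} - \frac{39}{49}.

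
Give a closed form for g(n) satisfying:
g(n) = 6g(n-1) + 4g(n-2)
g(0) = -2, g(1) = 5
Characteristic equation: x² - 6x - 4 = 0.
Discriminant Δ = (6)² + 4·(4) = 52.
Roots r₁,₂ = (6 ± √52)/2, so r₁ = 3 + \sqrt{13}, r₂ = 3 - \sqrt{13}.
General solution: g(n) = A·r₁^n + B·r₂^n.
From the initial conditions, A + B = -2 and r₁A + r₂B = 5.
Since r₁ - r₂ = √52: A = (5 - (-2)r₂)/√52 = -1 + \frac{11 \sqrt{13}}{26}, and B = -2 - A = - \frac{11 \sqrt{13}}{26} - 1.
So g(n) = \left(-1 + \frac{11 \sqrt{13}}{26}\right)\left(3 + \sqrt{13}\right)^n + \left(- \frac{11 \sqrt{13}}{26} - 1\right)\left(3 - \sqrt{13}\right)^n.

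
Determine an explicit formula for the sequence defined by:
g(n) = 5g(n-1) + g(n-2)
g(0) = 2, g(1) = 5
Characteristic equation: x² - 5x - 1 = 0.
Discriminant Δ = (5)² + 4·(1) = 29.
Roots r₁,₂ = (5 ± √29)/2, so r₁ = \frac{5}{2} + \frac{\sqrt{29}}{2}, r₂ = \frac{5}{2} - \frac{\sqrt{29}}{2}.
General solution: g(n) = A·r₁^n + B·r₂^n.
From the initial conditions, A + B = 2 and r₁A + r₂B = 5.
Since r₁ - r₂ = √29: A = (5 - (2)r₂)/√29 = 1, and B = 2 - A = 1.
So g(n) = \left(1\right)\left(\frac{5}{2} + \frac{\sqrt{29}}{2}\right)^n + \left(1\right)\left(\frac{5}{2} - \frac{\sqrt{29}}{2}\right)^n.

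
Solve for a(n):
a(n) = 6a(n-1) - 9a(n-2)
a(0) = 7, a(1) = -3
Characteristic equation: x² - 6x + 9 = 0, which is (x - (3))².
Repeated root r = 3.
General solution: a(n) = (A + Bn)·(3)^n.
From a(0) = 7: A = 7.
From a(1) = -3: (A + B)·(3) = -3 ⇒ B = -8.
So a(n) = \left(7 - 8 n\right) \cdot (3)^n.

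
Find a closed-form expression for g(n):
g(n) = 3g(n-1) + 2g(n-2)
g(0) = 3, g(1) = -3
Characteristic equation: x² - 3x - 2 = 0.
Discriminant Δ = (3)² + 4·(2) = 17.
Roots r₁,₂ = (3 ± √17)/2, so r₁ = \frac{3}{2} + \frac{\sqrt{17}}{2}, r₂ = \frac{3}{2} - \frac{\sqrt{17}}{2}.
General solution: g(n) = A·r₁^n + B·r₂^n.
From the initial conditions, A + B = 3 and r₁A + r₂B = -3.
Since r₁ - r₂ = √17: A = (-3 - (3)r₂)/√17 = \frac{3}{2} - \frac{15 \sqrt{17}}{34}, and B = 3 - A = \frac{3}{2} + \frac{15 \sqrt{17}}{34}.
So g(n) = \left(\frac{3}{2} - \frac{15 \sqrt{17}}{34}\right)\left(\frac{3}{2} + \frac{\sqrt{17}}{2}\right)^n + \left(\frac{3}{2} + \frac{15 \sqrt{17}}{34}\right)\left(\frac{3}{2} - \frac{\sqrt{17}}{2}\right)^n.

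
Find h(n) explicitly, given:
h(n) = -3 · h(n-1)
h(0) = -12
Pure geometric recurrence with ratio -3.
By induction h(n) = h(0) · (-3)^n = - 12 \left(-3\right)^{n}.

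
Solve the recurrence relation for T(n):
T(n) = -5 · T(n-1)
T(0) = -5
Pure geometric recurrence with ratio -5.
By induction T(n) = T(0) · (-5)^n = - 5 \left(-5\right)^{n}.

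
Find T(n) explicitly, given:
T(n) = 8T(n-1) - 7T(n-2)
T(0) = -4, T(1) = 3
Characteristic equation: x² - 8x + 7 = 0, which factors as (x - (7))(x - (1)) = 0.
Roots r₁ = 7, r₂ = 1 (distinct).
General solution: T(n) = A·(7)^n + B·(1)^n.
From T(0) = -4: A + B = -4.
From T(1) = 3: 7A + B = 3.
Solving: A = \frac{7}{6}, B = - \frac{31}{6}.
So T(n) = \frac{7 \cdot 7^{n}}{6} - \frac{31}{6}.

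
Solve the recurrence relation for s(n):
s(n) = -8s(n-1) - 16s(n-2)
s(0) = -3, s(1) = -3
Characteristic equation: x² + 8x + 16 = 0, which is (x - (-4))².
Repeated root r = -4.
General solution: s(n) = (A + Bn)·(-4)^n.
From s(0) = -3: A = -3.
From s(1) = -3: (A + B)·(-4) = -3 ⇒ B = \frac{15}{4}.
So s(n) = \left(\frac{15 n}{4} - 3\right) \cdot (-4)^n.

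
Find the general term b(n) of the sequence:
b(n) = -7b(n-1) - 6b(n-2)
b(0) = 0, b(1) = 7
Characteristic equation: x² + 7x + 6 = 0, which factors as (x - (-6))(x - (-1)) = 0.
Roots r₁ = -6, r₂ = -1 (distinct).
General solution: b(n) = A·(-6)^n + B·(-1)^n.
From b(0) = 0: A + B = 0.
From b(1) = 7: -6A - B = 7.
Solving: A = - \frac{7}{5}, B = \frac{7}{5}.
So b(n) = \frac{7 \left(-1\right)^{n}}{5} - \frac{7 \left(-6\right)^{n}}{5}.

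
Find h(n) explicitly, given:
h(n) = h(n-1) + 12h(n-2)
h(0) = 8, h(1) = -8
Characteristic equation: x² - x - 12 = 0, which factors as (x - (-3))(x - (4)) = 0.
Roots r₁ = -3, r₂ = 4 (distinct).
General solution: h(n) = A·(-3)^n + B·(4)^n.
From h(0) = 8: A + B = 8.
From h(1) = -8: -3A + 4B = -8.
Solving: A = \frac{40}{7}, B = \frac{16}{7}.
So h(n) = \frac{40 \left(-3\right)^{n}}{7} + \frac{16 \cdot 4^{n}}{7}.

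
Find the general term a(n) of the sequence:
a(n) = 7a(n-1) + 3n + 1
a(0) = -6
First-order linear with linear forcing.
Homogeneous solution: a_h(n) = A·(7)^n.
Try particular a_p(n) = pn + q. Substituting:
  pn + q = 7(p(n-1) + q) + 3n + 1.
Matching the n-coefficient: p = 7p + 3 ⇒ p = - \frac{1}{2}.
Matching constants: q = -7p + 7q + 1 ⇒ q = - \frac{3}{4}.
General: a(n) = A·(7)^n - \frac{n}{2} - \frac{3}{4}.
Apply a(0) = -6: A - \frac{3}{4} = -6 ⇒ A = - \frac{21}{4}.
So a(n) = - \frac{21 \cdot 7^{n}}{4} - \frac{n}{2} - \frac{3}{4}.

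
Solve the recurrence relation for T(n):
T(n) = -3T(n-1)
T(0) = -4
This is a homogeneous first-order recurrence with ratio -3.
By induction T(n) = T(0) · (-3)^n = - 4 \left(-3\right)^{n}.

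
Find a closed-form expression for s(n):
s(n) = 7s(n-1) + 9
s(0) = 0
First-order linear non-homogeneous.
Homogeneous solution: s_h(n) = A·(7)^n.
Try constant particular solution s_p = K: K = 7K + 9 ⇒ K = - \frac{3}{2}.
General: s(n) = A·(7)^n - \frac{3}{2}.
Apply s(0) = 0: A - \frac{3}{2} = 0 ⇒ A = \frac{3}{2}.
So s(n) = \frac{3 \cdot 7^{n}}{2} - \frac{3}{2}.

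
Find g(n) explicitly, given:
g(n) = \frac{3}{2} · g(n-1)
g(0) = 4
Pure geometric recurrence with ratio \frac{3}{2}.
By induction g(n) = g(0) · (\frac{3}{2})^n = 4 \left(\frac{3}{2}\right)^{n}.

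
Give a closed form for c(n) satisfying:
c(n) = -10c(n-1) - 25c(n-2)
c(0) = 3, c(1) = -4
Characteristic equation: x² + 10x + 25 = 0, which is (x - (-5))².
Repeated root r = -5.
General solution: c(n) = (A + Bn)·(-5)^n.
From c(0) = 3: A = 3.
From c(1) = -4: (A + B)·(-5) = -4 ⇒ B = - \frac{11}{5}.
So c(n) = \left(3 - \frac{11 n}{5}\right) \cdot (-5)^n.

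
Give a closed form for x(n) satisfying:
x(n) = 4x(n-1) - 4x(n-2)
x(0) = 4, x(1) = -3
Characteristic equation: x² - 4x + 4 = 0, which is (x - (2))².
Repeated root r = 2.
General solution: x(n) = (A + Bn)·(2)^n.
From x(0) = 4: A = 4.
From x(1) = -3: (A + B)·(2) = -3 ⇒ B = - \frac{11}{2}.
So x(n) = \left(4 - \frac{11 n}{2}\right) \cdot (2)^n.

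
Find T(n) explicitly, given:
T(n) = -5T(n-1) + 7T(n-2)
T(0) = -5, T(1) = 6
Characteristic equation: x² + 5x - 7 = 0.
Discriminant Δ = (-5)² + 4·(7) = 53.
Roots r₁,₂ = (-5 ± √53)/2, so r₁ = - \frac{5}{2} + \frac{\sqrt{53}}{2}, r₂ = - \frac{\sqrt{53}}{2} - \frac{5}{2}.
General solution: T(n) = A·r₁^n + B·r₂^n.
From the initial conditions, A + B = -5 and r₁A + r₂B = 6.
Since r₁ - r₂ = √53: A = (6 - (-5)r₂)/√53 = - \frac{5}{2} - \frac{13 \sqrt{53}}{106}, and B = -5 - A = - \frac{5}{2} + \frac{13 \sqrt{53}}{106}.
So T(n) = \left(- \frac{5}{2} - \frac{13 \sqrt{53}}{106}\right)\left(- \frac{5}{2} + \frac{\sqrt{53}}{2}\right)^n + \left(- \frac{5}{2} + \frac{13 \sqrt{53}}{106}\right)\left(- \frac{\sqrt{53}}{2} - \frac{5}{2}\right)^n.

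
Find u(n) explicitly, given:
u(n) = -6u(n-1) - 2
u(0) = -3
First-order linear non-homogeneous.
Homogeneous solution: u_h(n) = A·(-6)^n.
Try constant particular solution u_p = K: K = -6K - 2 ⇒ K = - \frac{2}{7}.
General: u(n) = A·(-6)^n - \frac{2}{7}.
Apply u(0) = -3: A - \frac{2}{7} = -3 ⇒ A = - \frac{19}{7}.
So u(n) = - \frac{19 \left(-6\right)^{n}}{7} - \frac{2}{7}.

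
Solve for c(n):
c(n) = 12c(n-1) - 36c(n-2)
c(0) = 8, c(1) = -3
Characteristic equation: x² - 12x + 36 = 0, which is (x - (6))².
Repeated root r = 6.
General solution: c(n) = (A + Bn)·(6)^n.
From c(0) = 8: A = 8.
From c(1) = -3: (A + B)·(6) = -3 ⇒ B = - \frac{17}{2}.
So c(n) = \left(8 - \frac{17 n}{2}\right) \cdot (6)^n.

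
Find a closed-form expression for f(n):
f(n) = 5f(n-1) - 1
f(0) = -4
First-order linear non-homogeneous.
Homogeneous solution: f_h(n) = A·(5)^n.
Try constant particular solution f_p = K: K = 5K - 1 ⇒ K = \frac{1}{4}.
General: f(n) = A·(5)^n + \frac{1}{4}.
Apply f(0) = -4: A + \frac{1}{4} = -4 ⇒ A = - \frac{17}{4}.
So f(n) = \frac{1}{4} - \frac{17 \cdot 5^{n}}{4}.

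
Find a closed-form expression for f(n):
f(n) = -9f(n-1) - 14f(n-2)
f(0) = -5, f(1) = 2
Characteristic equation: x² + 9x + 14 = 0, which factors as (x - (-2))(x - (-7)) = 0.
Roots r₁ = -2, r₂ = -7 (distinct).
General solution: f(n) = A·(-2)^n + B·(-7)^n.
From f(0) = -5: A + B = -5.
From f(1) = 2: -2A - 7B = 2.
Solving: A = - \frac{33}{5}, B = \frac{8}{5}.
So f(n) = - \frac{33 \left(-2\right)^{n}}{5} + \frac{8 \left(-7\right)^{n}}{5}.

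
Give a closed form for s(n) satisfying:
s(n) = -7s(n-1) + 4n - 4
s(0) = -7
First-order linear with linear forcing.
Homogeneous solution: s_h(n) = A·(-7)^n.
Try particular s_p(n) = pn + q. Substituting:
  pn + q = -7(p(n-1) + q) + 4n - 4.
Matching the n-coefficient: p = -7p + 4 ⇒ p = \frac{1}{2}.
Matching constants: q = 7p - 7q - 4 ⇒ q = - \frac{1}{16}.
General: s(n) = A·(-7)^n + \frac{n}{2} - \frac{1}{16}.
Apply s(0) = -7: A - \frac{1}{16} = -7 ⇒ A = - \frac{111}{16}.
So s(n) = - \frac{111 \left(-7\right)^{n}}{16} + \frac{n}{2} - \frac{1}{16}.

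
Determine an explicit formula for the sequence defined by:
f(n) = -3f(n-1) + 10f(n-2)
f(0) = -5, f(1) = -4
Characteristic equation: x² + 3x - 10 = 0, which factors as (x - (2))(x - (-5)) = 0.
Roots r₁ = 2, r₂ = -5 (distinct).
General solution: f(n) = A·(2)^n + B·(-5)^n.
From f(0) = -5: A + B = -5.
From f(1) = -4: 2A - 5B = -4.
Solving: A = - \frac{29}{7}, B = - \frac{6}{7}.
So f(n) = - \frac{6 \left(-5\right)^{n}}{7} - \frac{29 \cdot 2^{n}}{7}.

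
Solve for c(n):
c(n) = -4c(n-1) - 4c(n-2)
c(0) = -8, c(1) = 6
Characteristic equation: x² + 4x + 4 = 0, which is (x - (-2))².
Repeated root r = -2.
General solution: c(n) = (A + Bn)·(-2)^n.
From c(0) = -8: A = -8.
From c(1) = 6: (A + B)·(-2) = 6 ⇒ B = 5.
So c(n) = \left(5 n - 8\right) \cdot (-2)^n.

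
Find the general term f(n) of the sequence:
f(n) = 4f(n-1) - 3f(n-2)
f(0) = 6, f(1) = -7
Characteristic equation: x² - 4x + 3 = 0, which factors as (x - (3))(x - (1)) = 0.
Roots r₁ = 3, r₂ = 1 (distinct).
General solution: f(n) = A·(3)^n + B·(1)^n.
From f(0) = 6: A + B = 6.
From f(1) = -7: 3A + B = -7.
Solving: A = - \frac{13}{2}, B = \frac{25}{2}.
So f(n) = \frac{25}{2} - \frac{13 \cdot 3^{n}}{2}.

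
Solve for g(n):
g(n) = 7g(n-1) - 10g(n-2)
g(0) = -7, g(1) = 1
Characteristic equation: x² - 7x + 10 = 0, which factors as (x - (2))(x - (5)) = 0.
Roots r₁ = 2, r₂ = 5 (distinct).
General solution: g(n) = A·(2)^n + B·(5)^n.
From g(0) = -7: A + B = -7.
From g(1) = 1: 2A + 5B = 1.
Solving: A = -12, B = 5.
So g(n) = - 12 \cdot 2^{n} + 5 \cdot 5^{n}.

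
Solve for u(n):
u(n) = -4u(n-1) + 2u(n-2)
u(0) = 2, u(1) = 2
Characteristic equation: x² + 4x - 2 = 0.
Discriminant Δ = (-4)² + 4·(2) = 24.
Roots r₁,₂ = (-4 ± √24)/2, so r₁ = -2 + \sqrt{6}, r₂ = - \sqrt{6} - 2.
General solution: u(n) = A·r₁^n + B·r₂^n.
From the initial conditions, A + B = 2 and r₁A + r₂B = 2.
Since r₁ - r₂ = √24: A = (2 - (2)r₂)/√24 = 1 + \frac{\sqrt{6}}{2}, and B = 2 - A = 1 - \frac{\sqrt{6}}{2}.
So u(n) = \left(1 + \frac{\sqrt{6}}{2}\right)\left(-2 + \sqrt{6}\right)^n + \left(1 - \frac{\sqrt{6}}{2}\right)\left(- \sqrt{6} - 2\right)^n.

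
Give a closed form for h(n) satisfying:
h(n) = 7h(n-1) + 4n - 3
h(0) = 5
First-order linear with linear forcing.
Homogeneous solution: h_h(n) = A·(7)^n.
Try particular h_p(n) = pn + q. Substituting:
  pn + q = 7(p(n-1) + q) + 4n - 3.
Matching the n-coefficient: p = 7p + 4 ⇒ p = - \frac{2}{3}.
Matching constants: q = -7p + 7q - 3 ⇒ q = - \frac{5}{18}.
General: h(n) = A·(7)^n - \frac{2 n}{3} - \frac{5}{18}.
Apply h(0) = 5: A - \frac{5}{18} = 5 ⇒ A = \frac{95}{18}.
So h(n) = \frac{95 \cdot 7^{n}}{18} - \frac{2 n}{3} - \frac{5}{18}.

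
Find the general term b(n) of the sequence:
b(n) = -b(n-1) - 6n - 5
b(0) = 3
First-order linear with linear forcing.
Homogeneous solution: b_h(n) = A·(-1)^n.
Try particular b_p(n) = pn + q. Substituting:
  pn + q = -(p(n-1) + q) - 6n - 5.
Matching the n-coefficient: p = -p - 6 ⇒ p = -3.
Matching constants: q = p - q - 5 ⇒ q = -4.
General: b(n) = A·(-1)^n - 3 n - 4.
Apply b(0) = 3: A - 4 = 3 ⇒ A = 7.
So b(n) = 7 \left(-1\right)^{n} - 3 n - 4.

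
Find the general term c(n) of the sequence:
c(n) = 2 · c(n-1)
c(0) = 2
Pure geometric recurrence with ratio 2.
By induction c(n) = c(0) · (2)^n = 2 \cdot 2^{n}.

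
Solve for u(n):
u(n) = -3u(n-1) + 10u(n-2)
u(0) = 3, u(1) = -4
Characteristic equation: x² + 3x - 10 = 0, which factors as (x - (-5))(x - (2)) = 0.
Roots r₁ = -5, r₂ = 2 (distinct).
General solution: u(n) = A·(-5)^n + B·(2)^n.
From u(0) = 3: A + B = 3.
From u(1) = -4: -5A + 2B = -4.
Solving: A = \frac{10}{7}, B = \frac{11}{7}.
So u(n) = \frac{10 \left(-5\right)^{n}}{7} + \frac{11 \cdot 2^{n}}{7}.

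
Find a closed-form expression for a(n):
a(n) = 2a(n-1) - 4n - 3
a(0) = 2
First-order linear with linear forcing.
Homogeneous solution: a_h(n) = A·(2)^n.
Try particular a_p(n) = pn + q. Substituting:
  pn + q = 2(p(n-1) + q) - 4n - 3.
Matching the n-coefficient: p = 2p - 4 ⇒ p = 4.
Matching constants: q = -2p + 2q - 3 ⇒ q = 11.
General: a(n) = A·(2)^n + 4 n + 11.
Apply a(0) = 2: A + 11 = 2 ⇒ A = -9.
So a(n) = - 9 \cdot 2^{n} + 4 n + 11.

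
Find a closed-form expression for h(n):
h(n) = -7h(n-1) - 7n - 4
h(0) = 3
First-order linear with linear forcing.
Homogeneous solution: h_h(n) = A·(-7)^n.
Try particular h_p(n) = pn + q. Substituting:
  pn + q = -7(p(n-1) + q) - 7n - 4.
Matching the n-coefficient: p = -7p - 7 ⇒ p = - \frac{7}{8}.
Matching constants: q = 7p - 7q - 4 ⇒ q = - \frac{81}{64}.
General: h(n) = A·(-7)^n - \frac{7 n}{8} - \frac{81}{64}.
Apply h(0) = 3: A - \frac{81}{64} = 3 ⇒ A = \frac{273}{64}.
So h(n) = \frac{273 \left(-7\right)^{n}}{64} - \frac{7 n}{8} - \frac{81}{64}.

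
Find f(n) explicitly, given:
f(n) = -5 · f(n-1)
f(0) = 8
Pure geometric recurrence with ratio -5.
By induction f(n) = f(0) · (-5)^n = 8 \left(-5\right)^{n}.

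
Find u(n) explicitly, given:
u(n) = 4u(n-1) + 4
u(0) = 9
First-order linear non-homogeneous.
Homogeneous solution: u_h(n) = A·(4)^n.
Try constant particular solution u_p = K: K = 4K + 4 ⇒ K = - \frac{4}{3}.
General: u(n) = A·(4)^n - \frac{4}{3}.
Apply u(0) = 9: A - \frac{4}{3} = 9 ⇒ A = \frac{31}{3}.
So u(n) = \frac{31 \cdot 4^{n}}{3} - \frac{4}{3}.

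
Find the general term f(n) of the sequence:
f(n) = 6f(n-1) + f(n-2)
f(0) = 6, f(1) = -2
Characteristic equation: x² - 6x - 1 = 0.
Discriminant Δ = (6)² + 4·(1) = 40.
Roots r₁,₂ = (6 ± √40)/2, so r₁ = 3 + \sqrt{10}, r₂ = 3 - \sqrt{10}.
General solution: f(n) = A·r₁^n + B·r₂^n.
From the initial conditions, A + B = 6 and r₁A + r₂B = -2.
Since r₁ - r₂ = √40: A = (-2 - (6)r₂)/√40 = 3 - \sqrt{10}, and B = 6 - A = 3 + \sqrt{10}.
So f(n) = \left(3 - \sqrt{10}\right)\left(3 + \sqrt{10}\right)^n + \left(3 + \sqrt{10}\right)\left(3 - \sqrt{10}\right)^n.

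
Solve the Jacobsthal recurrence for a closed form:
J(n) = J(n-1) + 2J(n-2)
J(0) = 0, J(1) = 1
This is the Jacobsthal sequence.
Characteristic equation: x² - x - 2 = 0; roots r₁ = 2, r₂ = -1.
General: J(n) = A·r₁^n + B·r₂^n. Solving with J(0)=0, J(1)=1 gives A = \frac{1}{3}, B = - \frac{1}{3}.
So J(n) = - \frac{\left(-1\right)^{n}}{3} + \frac{2^{n}}{3}.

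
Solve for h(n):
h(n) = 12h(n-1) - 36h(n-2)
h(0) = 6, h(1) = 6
Characteristic equation: x² - 12x + 36 = 0, which is (x - (6))².
Repeated root r = 6.
General solution: h(n) = (A + Bn)·(6)^n.
From h(0) = 6: A = 6.
From h(1) = 6: (A + B)·(6) = 6 ⇒ B = -5.
So h(n) = \left(6 - 5 n\right) \cdot (6)^n.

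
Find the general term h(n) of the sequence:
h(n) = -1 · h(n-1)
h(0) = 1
Pure geometric recurrence with ratio -1.
By induction h(n) = h(0) · (-1)^n = \left(-1\right)^{n}.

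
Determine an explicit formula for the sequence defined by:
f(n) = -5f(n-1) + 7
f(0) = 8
First-order linear non-homogeneous.
Homogeneous solution: f_h(n) = A·(-5)^n.
Try constant particular solution f_p = K: K = -5K + 7 ⇒ K = \frac{7}{6}.
General: f(n) = A·(-5)^n + \frac{7}{6}.
Apply f(0) = 8: A + \frac{7}{6} = 8 ⇒ A = \frac{41}{6}.
So f(n) = \frac{41 \left(-5\right)^{n}}{6} + \frac{7}{6}.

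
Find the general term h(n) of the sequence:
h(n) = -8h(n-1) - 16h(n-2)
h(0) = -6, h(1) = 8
Characteristic equation: x² + 8x + 16 = 0, which is (x - (-4))².
Repeated root r = -4.
General solution: h(n) = (A + Bn)·(-4)^n.
From h(0) = -6: A = -6.
From h(1) = 8: (A + B)·(-4) = 8 ⇒ B = 4.
So h(n) = \left(4 n - 6\right) \cdot (-4)^n.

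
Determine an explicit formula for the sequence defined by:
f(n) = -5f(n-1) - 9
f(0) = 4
First-order linear non-homogeneous.
Homogeneous solution: f_h(n) = A·(-5)^n.
Try constant particular solution f_p = K: K = -5K - 9 ⇒ K = - \frac{3}{2}.
General: f(n) = A·(-5)^n - \frac{3}{2}.
Apply f(0) = 4: A - \frac{3}{2} = 4 ⇒ A = \frac{11}{2}.
So f(n) = \frac{11 \left(-5\right)^{n}}{2} - \frac{3}{2}.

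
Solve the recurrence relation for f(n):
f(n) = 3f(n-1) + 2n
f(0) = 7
First-order linear with linear forcing.
Homogeneous solution: f_h(n) = A·(3)^n.
Try particular f_p(n) = pn + q. Substituting:
  pn + q = 3(p(n-1) + q) + 2n.
Matching the n-coefficient: p = 3p + 2 ⇒ p = -1.
Matching constants: q = -3p + 3q ⇒ q = - \frac{3}{2}.
General: f(n) = A·(3)^n - n - \frac{3}{2}.
Apply f(0) = 7: A - \frac{3}{2} = 7 ⇒ A = \frac{17}{2}.
So f(n) = \frac{17 \cdot 3^{n}}{2} - n - \frac{3}{2}.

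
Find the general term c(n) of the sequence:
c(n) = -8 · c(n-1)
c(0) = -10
Pure geometric recurrence with ratio -8.
By induction c(n) = c(0) · (-8)^n = - 10 \left(-8\right)^{n}.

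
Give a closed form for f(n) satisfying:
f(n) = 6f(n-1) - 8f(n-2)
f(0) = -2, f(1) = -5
Characteristic equation: x² - 6x + 8 = 0, which factors as (x - (4))(x - (2)) = 0.
Roots r₁ = 4, r₂ = 2 (distinct).
General solution: f(n) = A·(4)^n + B·(2)^n.
From f(0) = -2: A + B = -2.
From f(1) = -5: 4A + 2B = -5.
Solving: A = - \frac{1}{2}, B = - \frac{3}{2}.
So f(n) = - \frac{3 \cdot 2^{n}}{2} - \frac{4^{n}}{2}.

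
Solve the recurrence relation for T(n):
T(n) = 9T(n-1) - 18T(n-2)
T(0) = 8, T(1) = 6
Characteristic equation: x² - 9x + 18 = 0, which factors as (x - (3))(x - (6)) = 0.
Roots r₁ = 3, r₂ = 6 (distinct).
General solution: T(n) = A·(3)^n + B·(6)^n.
From T(0) = 8: A + B = 8.
From T(1) = 6: 3A + 6B = 6.
Solving: A = 14, B = -6.
So T(n) = 14 \cdot 3^{n} - 6 \cdot 6^{n}.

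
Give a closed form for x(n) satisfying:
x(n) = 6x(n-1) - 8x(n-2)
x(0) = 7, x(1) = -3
Characteristic equation: x² - 6x + 8 = 0, which factors as (x - (4))(x - (2)) = 0.
Roots r₁ = 4, r₂ = 2 (distinct).
General solution: x(n) = A·(4)^n + B·(2)^n.
From x(0) = 7: A + B = 7.
From x(1) = -3: 4A + 2B = -3.
Solving: A = - \frac{17}{2}, B = \frac{31}{2}.
So x(n) = \frac{31 \cdot 2^{n}}{2} - \frac{17 \cdot 4^{n}}{2}.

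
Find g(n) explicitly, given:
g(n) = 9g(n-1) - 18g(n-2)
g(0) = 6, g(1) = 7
Characteristic equation: x² - 9x + 18 = 0, which factors as (x - (3))(x - (6)) = 0.
Roots r₁ = 3, r₂ = 6 (distinct).
General solution: g(n) = A·(3)^n + B·(6)^n.
From g(0) = 6: A + B = 6.
From g(1) = 7: 3A + 6B = 7.
Solving: A = \frac{29}{3}, B = - \frac{11}{3}.
So g(n) = \frac{29 \cdot 3^{n}}{3} - \frac{11 \cdot 6^{n}}{3}.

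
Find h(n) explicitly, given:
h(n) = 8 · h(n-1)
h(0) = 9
Pure geometric recurrence with ratio 8.
By induction h(n) = h(0) · (8)^n = 9 \cdot 8^{n}.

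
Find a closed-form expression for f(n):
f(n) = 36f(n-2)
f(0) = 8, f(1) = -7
Characteristic equation: x² - 36 = 0, which factors as (x - (-6))(x - (6)) = 0.
Roots r₁ = -6, r₂ = 6 (distinct).
General solution: f(n) = A·(-6)^n + B·(6)^n.
From f(0) = 8: A + B = 8.
From f(1) = -7: -6A + 6B = -7.
Solving: A = \frac{55}{12}, B = \frac{41}{12}.
So f(n) = \frac{55 \left(-6\right)^{n}}{12} + \frac{41 \cdot 6^{n}}{12}.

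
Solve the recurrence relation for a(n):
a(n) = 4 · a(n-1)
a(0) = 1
Pure geometric recurrence with ratio 4.
By induction a(n) = a(0) · (4)^n = 4^{n}.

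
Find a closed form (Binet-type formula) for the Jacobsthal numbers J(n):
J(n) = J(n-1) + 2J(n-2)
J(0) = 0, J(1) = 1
This is the Jacobsthal sequence.
Characteristic equation: x² - x - 2 = 0; roots r₁ = 2, r₂ = -1.
General: J(n) = A·r₁^n + B·r₂^n. Solving with J(0)=0, J(1)=1 gives A = \frac{1}{3}, B = - \frac{1}{3}.
So J(n) = - \frac{\left(-1\right)^{n}}{3} + \frac{2^{n}}{3}.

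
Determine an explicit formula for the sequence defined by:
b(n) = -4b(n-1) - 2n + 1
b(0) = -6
First-order linear with linear forcing.
Homogeneous solution: b_h(n) = A·(-4)^n.
Try particular b_p(n) = pn + q. Substituting:
  pn + q = -4(p(n-1) + q) - 2n + 1.
Matching the n-coefficient: p = -4p - 2 ⇒ p = - \frac{2}{5}.
Matching constants: q = 4p - 4q + 1 ⇒ q = - \frac{3}{25}.
General: b(n) = A·(-4)^n - \frac{2 n}{5} - \frac{3}{25}.
Apply b(0) = -6: A - \frac{3}{25} = -6 ⇒ A = - \frac{147}{25}.
So b(n) = - \frac{147 \left(-4\right)^{n}}{25} - \frac{2 n}{5} - \frac{3}{25}.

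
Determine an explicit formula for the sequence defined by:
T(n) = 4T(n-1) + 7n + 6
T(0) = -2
First-order linear with linear forcing.
Homogeneous solution: T_h(n) = A·(4)^n.
Try particular T_p(n) = pn + q. Substituting:
  pn + q = 4(p(n-1) + q) + 7n + 6.
Matching the n-coefficient: p = 4p + 7 ⇒ p = - \frac{7}{3}.
Matching constants: q = -4p + 4q + 6 ⇒ q = - \frac{46}{9}.
General: T(n) = A·(4)^n - \frac{7 n}{3} - \frac{46}{9}.
Apply T(0) = -2: A - \frac{46}{9} = -2 ⇒ A = \frac{28}{9}.
So T(n) = \frac{28 \cdot 4^{n}}{9} - \frac{7 n}{3} - \frac{46}{9}.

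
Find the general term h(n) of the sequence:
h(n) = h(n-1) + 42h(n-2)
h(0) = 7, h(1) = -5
Characteristic equation: x² - x - 42 = 0, which factors as (x - (-6))(x - (7)) = 0.
Roots r₁ = -6, r₂ = 7 (distinct).
General solution: h(n) = A·(-6)^n + B·(7)^n.
From h(0) = 7: A + B = 7.
From h(1) = -5: -6A + 7B = -5.
Solving: A = \frac{54}{13}, B = \frac{37}{13}.
So h(n) = \frac{54 \left(-6\right)^{n}}{13} + \frac{37 \cdot 7^{n}}{13}.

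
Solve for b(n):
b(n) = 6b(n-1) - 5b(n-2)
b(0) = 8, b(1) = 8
Characteristic equation: x² - 6x + 5 = 0, which factors as (x - (1))(x - (5)) = 0.
Roots r₁ = 1, r₂ = 5 (distinct).
General solution: b(n) = A·(1)^n + B·(5)^n.
From b(0) = 8: A + B = 8.
From b(1) = 8: A + 5B = 8.
Solving: A = 8, B = 0.
So b(n) = 8.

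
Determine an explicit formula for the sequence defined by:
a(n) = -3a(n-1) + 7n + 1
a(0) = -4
First-order linear with linear forcing.
Homogeneous solution: a_h(n) = A·(-3)^n.
Try particular a_p(n) = pn + q. Substituting:
  pn + q = -3(p(n-1) + q) + 7n + 1.
Matching the n-coefficient: p = -3p + 7 ⇒ p = \frac{7}{4}.
Matching constants: q = 3p - 3q + 1 ⇒ q = \frac{25}{16}.
General: a(n) = A·(-3)^n + \frac{7 n}{4} + \frac{25}{16}.
Apply a(0) = -4: A + \frac{25}{16} = -4 ⇒ A = - \frac{89}{16}.
So a(n) = - \frac{89 \left(-3\right)^{n}}{16} + \frac{7 n}{4} + \frac{25}{16}.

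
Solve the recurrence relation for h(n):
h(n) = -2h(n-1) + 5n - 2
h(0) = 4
First-order linear with linear forcing.
Homogeneous solution: h_h(n) = A·(-2)^n.
Try particular h_p(n) = pn + q. Substituting:
  pn + q = -2(p(n-1) + q) + 5n - 2.
Matching the n-coefficient: p = -2p + 5 ⇒ p = \frac{5}{3}.
Matching constants: q = 2p - 2q - 2 ⇒ q = \frac{4}{9}.
General: h(n) = A·(-2)^n + \frac{5 n}{3} + \frac{4}{9}.
Apply h(0) = 4: A + \frac{4}{9} = 4 ⇒ A = \frac{32}{9}.
So h(n) = \frac{32 \left(-2\right)^{n}}{9} + \frac{5 n}{3} + \frac{4}{9}.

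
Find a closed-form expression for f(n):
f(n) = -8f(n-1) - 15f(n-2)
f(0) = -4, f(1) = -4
Characteristic equation: x² + 8x + 15 = 0, which factors as (x - (-5))(x - (-3)) = 0.
Roots r₁ = -5, r₂ = -3 (distinct).
General solution: f(n) = A·(-5)^n + B·(-3)^n.
From f(0) = -4: A + B = -4.
From f(1) = -4: -5A - 3B = -4.
Solving: A = 8, B = -12.
So f(n) = - 12 \left(-3\right)^{n} + 8 \left(-5\right)^{n}.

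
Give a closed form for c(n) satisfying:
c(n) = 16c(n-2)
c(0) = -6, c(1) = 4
Characteristic equation: x² - 16 = 0, which factors as (x - (4))(x - (-4)) = 0.
Roots r₁ = 4, r₂ = -4 (distinct).
General solution: c(n) = A·(4)^n + B·(-4)^n.
From c(0) = -6: A + B = -6.
From c(1) = 4: 4A - 4B = 4.
Solving: A = - \frac{5}{2}, B = - \frac{7}{2}.
So c(n) = - \frac{7 \left(-4\right)^{n}}{2} - \frac{5 \cdot 4^{n}}{2}.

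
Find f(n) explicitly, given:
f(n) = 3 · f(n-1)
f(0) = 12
Pure geometric recurrence with ratio 3.
By induction f(n) = f(0) · (3)^n = 12 \cdot 3^{n}.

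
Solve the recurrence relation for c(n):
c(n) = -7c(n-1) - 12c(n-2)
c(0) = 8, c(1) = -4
Characteristic equation: x² + 7x + 12 = 0, which factors as (x - (-4))(x - (-3)) = 0.
Roots r₁ = -4, r₂ = -3 (distinct).
General solution: c(n) = A·(-4)^n + B·(-3)^n.
From c(0) = 8: A + B = 8.
From c(1) = -4: -4A - 3B = -4.
Solving: A = -20, B = 28.
So c(n) = 28 \left(-3\right)^{n} - 20 \left(-4\right)^{n}.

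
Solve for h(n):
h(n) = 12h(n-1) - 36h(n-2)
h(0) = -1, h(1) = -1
Characteristic equation: x² - 12x + 36 = 0, which is (x - (6))².
Repeated root r = 6.
General solution: h(n) = (A + Bn)·(6)^n.
From h(0) = -1: A = -1.
From h(1) = -1: (A + B)·(6) = -1 ⇒ B = \frac{5}{6}.
So h(n) = \left(\frac{5 n}{6} - 1\right) \cdot (6)^n.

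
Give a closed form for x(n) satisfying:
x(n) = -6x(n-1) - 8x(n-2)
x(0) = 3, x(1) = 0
Characteristic equation: x² + 6x + 8 = 0, which factors as (x - (-4))(x - (-2)) = 0.
Roots r₁ = -4, r₂ = -2 (distinct).
General solution: x(n) = A·(-4)^n + B·(-2)^n.
From x(0) = 3: A + B = 3.
From x(1) = 0: -4A - 2B = 0.
Solving: A = -3, B = 6.
So x(n) = 6 \left(-2\right)^{n} - 3 \left(-4\right)^{n}.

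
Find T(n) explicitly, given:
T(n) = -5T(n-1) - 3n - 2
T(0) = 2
First-order linear with linear forcing.
Homogeneous solution: T_h(n) = A·(-5)^n.
Try particular T_p(n) = pn + q. Substituting:
  pn + q = -5(p(n-1) + q) - 3n - 2.
Matching the n-coefficient: p = -5p - 3 ⇒ p = - \frac{1}{2}.
Matching constants: q = 5p - 5q - 2 ⇒ q = - \frac{3}{4}.
General: T(n) = A·(-5)^n - \frac{n}{2} - \frac{3}{4}.
Apply T(0) = 2: A - \frac{3}{4} = 2 ⇒ A = \frac{11}{4}.
So T(n) = \frac{11 \left(-5\right)^{n}}{4} - \frac{n}{2} - \frac{3}{4}.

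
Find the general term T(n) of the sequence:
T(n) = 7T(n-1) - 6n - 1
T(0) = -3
First-order linear with linear forcing.
Homogeneous solution: T_h(n) = A·(7)^n.
Try particular T_p(n) = pn + q. Substituting:
  pn + q = 7(p(n-1) + q) - 6n - 1.
Matching the n-coefficient: p = 7p - 6 ⇒ p = 1.
Matching constants: q = -7p + 7q - 1 ⇒ q = \frac{4}{3}.
General: T(n) = A·(7)^n + n + \frac{4}{3}.
Apply T(0) = -3: A + \frac{4}{3} = -3 ⇒ A = - \frac{13}{3}.
So T(n) = - \frac{13 \cdot 7^{n}}{3} + n + \frac{4}{3}.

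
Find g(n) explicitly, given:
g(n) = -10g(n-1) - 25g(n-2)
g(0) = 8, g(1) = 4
Characteristic equation: x² + 10x + 25 = 0, which is (x - (-5))².
Repeated root r = -5.
General solution: g(n) = (A + Bn)·(-5)^n.
From g(0) = 8: A = 8.
From g(1) = 4: (A + B)·(-5) = 4 ⇒ B = - \frac{44}{5}.
So g(n) = \left(8 - \frac{44 n}{5}\right) \cdot (-5)^n.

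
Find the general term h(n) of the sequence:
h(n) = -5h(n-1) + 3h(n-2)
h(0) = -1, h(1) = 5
Characteristic equation: x² + 5x - 3 = 0.
Discriminant Δ = (-5)² + 4·(3) = 37.
Roots r₁,₂ = (-5 ± √37)/2, so r₁ = - \frac{5}{2} + \frac{\sqrt{37}}{2}, r₂ = - \frac{\sqrt{37}}{2} - \frac{5}{2}.
General solution: h(n) = A·r₁^n + B·r₂^n.
From the initial conditions, A + B = -1 and r₁A + r₂B = 5.
Since r₁ - r₂ = √37: A = (5 - (-1)r₂)/√37 = - \frac{1}{2} + \frac{5 \sqrt{37}}{74}, and B = -1 - A = - \frac{1}{2} - \frac{5 \sqrt{37}}{74}.
So h(n) = \left(- \frac{1}{2} + \frac{5 \sqrt{37}}{74}\right)\left(- \frac{5}{2} + \frac{\sqrt{37}}{2}\right)^n + \left(- \frac{1}{2} - \frac{5 \sqrt{37}}{74}\right)\left(- \frac{\sqrt{37}}{2} - \frac{5}{2}\right)^n.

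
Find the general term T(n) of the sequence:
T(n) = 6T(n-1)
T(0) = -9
This is a homogeneous first-order recurrence with ratio 6.
By induction T(n) = T(0) · (6)^n = - 9 \cdot 6^{n}.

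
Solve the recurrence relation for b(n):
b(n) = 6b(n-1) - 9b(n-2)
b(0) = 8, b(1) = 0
Characteristic equation: x² - 6x + 9 = 0, which is (x - (3))².
Repeated root r = 3.
General solution: b(n) = (A + Bn)·(3)^n.
From b(0) = 8: A = 8.
From b(1) = 0: (A + B)·(3) = 0 ⇒ B = -8.
So b(n) = \left(8 - 8 n\right) \cdot (3)^n.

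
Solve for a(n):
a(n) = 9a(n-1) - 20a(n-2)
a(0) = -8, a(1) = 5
Characteristic equation: x² - 9x + 20 = 0, which factors as (x - (4))(x - (5)) = 0.
Roots r₁ = 4, r₂ = 5 (distinct).
General solution: a(n) = A·(4)^n + B·(5)^n.
From a(0) = -8: A + B = -8.
From a(1) = 5: 4A + 5B = 5.
Solving: A = -45, B = 37.
So a(n) = - 45 \cdot 4^{n} + 37 \cdot 5^{n}.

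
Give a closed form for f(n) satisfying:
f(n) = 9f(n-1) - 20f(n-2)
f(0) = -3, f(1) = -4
Characteristic equation: x² - 9x + 20 = 0, which factors as (x - (4))(x - (5)) = 0.
Roots r₁ = 4, r₂ = 5 (distinct).
General solution: f(n) = A·(4)^n + B·(5)^n.
From f(0) = -3: A + B = -3.
From f(1) = -4: 4A + 5B = -4.
Solving: A = -11, B = 8.
So f(n) = - 11 \cdot 4^{n} + 8 \cdot 5^{n}.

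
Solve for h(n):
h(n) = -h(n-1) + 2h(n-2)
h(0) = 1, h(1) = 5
Characteristic equation: x² + x - 2 = 0, which factors as (x - (-2))(x - (1)) = 0.
Roots r₁ = -2, r₂ = 1 (distinct).
General solution: h(n) = A·(-2)^n + B·(1)^n.
From h(0) = 1: A + B = 1.
From h(1) = 5: -2A + B = 5.
Solving: A = - \frac{4}{3}, B = \frac{7}{3}.
So h(n) = \frac{7}{3} - \frac{4 \left(-2\right)^{n}}{3}.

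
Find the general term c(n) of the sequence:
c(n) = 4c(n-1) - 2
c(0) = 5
First-order linear non-homogeneous.
Homogeneous solution: c_h(n) = A·(4)^n.
Try constant particular solution c_p = K: K = 4K - 2 ⇒ K = \frac{2}{3}.
General: c(n) = A·(4)^n + \frac{2}{3}.
Apply c(0) = 5: A + \frac{2}{3} = 5 ⇒ A = \frac{13}{3}.
So c(n) = \frac{13 \cdot 4^{n}}{3} + \frac{2}{3}.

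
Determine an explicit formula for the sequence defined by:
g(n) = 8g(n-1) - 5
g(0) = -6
First-order linear non-homogeneous.
Homogeneous solution: g_h(n) = A·(8)^n.
Try constant particular solution g_p = K: K = 8K - 5 ⇒ K = \frac{5}{7}.
General: g(n) = A·(8)^n + \frac{5}{7}.
Apply g(0) = -6: A + \frac{5}{7} = -6 ⇒ A = - \frac{47}{7}.
So g(n) = \frac{5}{7} - \frac{47 \cdot 8^{n}}{7}.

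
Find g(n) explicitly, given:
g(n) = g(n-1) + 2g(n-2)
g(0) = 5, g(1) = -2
Characteristic equation: x² - x - 2 = 0, which factors as (x - (2))(x - (-1)) = 0.
Roots r₁ = 2, r₂ = -1 (distinct).
General solution: g(n) = A·(2)^n + B·(-1)^n.
From g(0) = 5: A + B = 5.
From g(1) = -2: 2A - B = -2.
Solving: A = 1, B = 4.
So g(n) = 4 \left(-1\right)^{n} + 2^{n}.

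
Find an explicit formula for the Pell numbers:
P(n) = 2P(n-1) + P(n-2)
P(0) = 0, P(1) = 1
This is the Pell sequence.
Characteristic equation: x² - 2x - 1 = 0; roots r₁ = 1 + \sqrt{2}, r₂ = 1 - \sqrt{2}.
General: P(n) = A·r₁^n + B·r₂^n. Solving with P(0)=0, P(1)=1 gives A = \frac{\sqrt{2}}{4}, B = - \frac{\sqrt{2}}{4}.
So P(n) = \frac{\sqrt{2} \left(- \left(1 - \sqrt{2}\right)^{n} + \left(1 + \sqrt{2}\right)^{n}\right)}{4}.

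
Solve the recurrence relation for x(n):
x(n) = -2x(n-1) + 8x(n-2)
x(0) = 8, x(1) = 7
Characteristic equation: x² + 2x - 8 = 0, which factors as (x - (-4))(x - (2)) = 0.
Roots r₁ = -4, r₂ = 2 (distinct).
General solution: x(n) = A·(-4)^n + B·(2)^n.
From x(0) = 8: A + B = 8.
From x(1) = 7: -4A + 2B = 7.
Solving: A = \frac{3}{2}, B = \frac{13}{2}.
So x(n) = \frac{3 \left(-4\right)^{n}}{2} + \frac{13 \cdot 2^{n}}{2}.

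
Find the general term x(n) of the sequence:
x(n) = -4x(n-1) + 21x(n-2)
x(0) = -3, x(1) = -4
Characteristic equation: x² + 4x - 21 = 0, which factors as (x - (-7))(x - (3)) = 0.
Roots r₁ = -7, r₂ = 3 (distinct).
General solution: x(n) = A·(-7)^n + B·(3)^n.
From x(0) = -3: A + B = -3.
From x(1) = -4: -7A + 3B = -4.
Solving: A = - \frac{1}{2}, B = - \frac{5}{2}.
So x(n) = - \frac{\left(-7\right)^{n}}{2} - \frac{5 \cdot 3^{n}}{2}.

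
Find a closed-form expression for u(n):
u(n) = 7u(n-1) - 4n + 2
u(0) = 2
First-order linear with linear forcing.
Homogeneous solution: u_h(n) = A·(7)^n.
Try particular u_p(n) = pn + q. Substituting:
  pn + q = 7(p(n-1) + q) - 4n + 2.
Matching the n-coefficient: p = 7p - 4 ⇒ p = \frac{2}{3}.
Matching constants: q = -7p + 7q + 2 ⇒ q = \frac{4}{9}.
General: u(n) = A·(7)^n + \frac{2 n}{3} + \frac{4}{9}.
Apply u(0) = 2: A + \frac{4}{9} = 2 ⇒ A = \frac{14}{9}.
So u(n) = \frac{14 \cdot 7^{n}}{9} + \frac{2 n}{3} + \frac{4}{9}.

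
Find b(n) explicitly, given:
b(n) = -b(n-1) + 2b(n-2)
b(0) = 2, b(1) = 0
Characteristic equation: x² + x - 2 = 0, which factors as (x - (1))(x - (-2)) = 0.
Roots r₁ = 1, r₂ = -2 (distinct).
General solution: b(n) = A·(1)^n + B·(-2)^n.
From b(0) = 2: A + B = 2.
From b(1) = 0: A - 2B = 0.
Solving: A = \frac{4}{3}, B = \frac{2}{3}.
So b(n) = \frac{2 \left(-2\right)^{n}}{3} + \frac{4}{3}.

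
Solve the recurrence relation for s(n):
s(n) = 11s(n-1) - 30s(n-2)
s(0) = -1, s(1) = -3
Characteristic equation: x² - 11x + 30 = 0, which factors as (x - (6))(x - (5)) = 0.
Roots r₁ = 6, r₂ = 5 (distinct).
General solution: s(n) = A·(6)^n + B·(5)^n.
From s(0) = -1: A + B = -1.
From s(1) = -3: 6A + 5B = -3.
Solving: A = 2, B = -3.
So s(n) = - 3 \cdot 5^{n} + 2 \cdot 6^{n}.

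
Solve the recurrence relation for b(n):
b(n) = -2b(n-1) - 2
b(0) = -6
First-order linear non-homogeneous.
Homogeneous solution: b_h(n) = A·(-2)^n.
Try constant particular solution b_p = K: K = -2K - 2 ⇒ K = - \frac{2}{3}.
General: b(n) = A·(-2)^n - \frac{2}{3}.
Apply b(0) = -6: A - \frac{2}{3} = -6 ⇒ A = - \frac{16}{3}.
So b(n) = - \frac{16 \left(-2\right)^{n}}{3} - \frac{2}{3}.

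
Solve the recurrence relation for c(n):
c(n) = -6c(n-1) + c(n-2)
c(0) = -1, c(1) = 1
Characteristic equation: x² + 6x - 1 = 0.
Discriminant Δ = (-6)² + 4·(1) = 40.
Roots r₁,₂ = (-6 ± √40)/2, so r₁ = -3 + \sqrt{10}, r₂ = - \sqrt{10} - 3.
General solution: c(n) = A·r₁^n + B·r₂^n.
From the initial conditions, A + B = -1 and r₁A + r₂B = 1.
Since r₁ - r₂ = √40: A = (1 - (-1)r₂)/√40 = - \frac{1}{2} - \frac{\sqrt{10}}{10}, and B = -1 - A = - \frac{1}{2} + \frac{\sqrt{10}}{10}.
So c(n) = \left(- \frac{1}{2} - \frac{\sqrt{10}}{10}\right)\left(-3 + \sqrt{10}\right)^n + \left(- \frac{1}{2} + \frac{\sqrt{10}}{10}\right)\left(- \sqrt{10} - 3\right)^n.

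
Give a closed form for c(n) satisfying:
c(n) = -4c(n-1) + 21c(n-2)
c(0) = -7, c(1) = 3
Characteristic equation: x² + 4x - 21 = 0, which factors as (x - (-7))(x - (3)) = 0.
Roots r₁ = -7, r₂ = 3 (distinct).
General solution: c(n) = A·(-7)^n + B·(3)^n.
From c(0) = -7: A + B = -7.
From c(1) = 3: -7A + 3B = 3.
Solving: A = - \frac{12}{5}, B = - \frac{23}{5}.
So c(n) = - \frac{12 \left(-7\right)^{n}}{5} - \frac{23 \cdot 3^{n}}{5}.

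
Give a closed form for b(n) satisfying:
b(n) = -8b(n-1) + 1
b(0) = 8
First-order linear non-homogeneous.
Homogeneous solution: b_h(n) = A·(-8)^n.
Try constant particular solution b_p = K: K = -8K + 1 ⇒ K = \frac{1}{9}.
General: b(n) = A·(-8)^n + \frac{1}{9}.
Apply b(0) = 8: A + \frac{1}{9} = 8 ⇒ A = \frac{71}{9}.
So b(n) = \frac{71 \left(-8\right)^{n}}{9} + \frac{1}{9}.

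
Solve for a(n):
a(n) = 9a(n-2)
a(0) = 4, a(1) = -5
Characteristic equation: x² - 9 = 0, which factors as (x - (-3))(x - (3)) = 0.
Roots r₁ = -3, r₂ = 3 (distinct).
General solution: a(n) = A·(-3)^n + B·(3)^n.
From a(0) = 4: A + B = 4.
From a(1) = -5: -3A + 3B = -5.
Solving: A = \frac{17}{6}, B = \frac{7}{6}.
So a(n) = \frac{17 \left(-3\right)^{n}}{6} + \frac{7 \cdot 3^{n}}{6}.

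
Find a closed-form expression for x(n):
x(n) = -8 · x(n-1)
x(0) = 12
Pure geometric recurrence with ratio -8.
By induction x(n) = x(0) · (-8)^n = 12 \left(-8\right)^{n}.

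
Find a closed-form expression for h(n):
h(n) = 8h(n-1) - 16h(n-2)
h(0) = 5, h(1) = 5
Characteristic equation: x² - 8x + 16 = 0, which is (x - (4))².
Repeated root r = 4.
General solution: h(n) = (A + Bn)·(4)^n.
From h(0) = 5: A = 5.
From h(1) = 5: (A + B)·(4) = 5 ⇒ B = - \frac{15}{4}.
So h(n) = \left(5 - \frac{15 n}{4}\right) \cdot (4)^n.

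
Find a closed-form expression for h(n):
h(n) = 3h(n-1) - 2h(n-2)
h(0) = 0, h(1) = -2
Characteristic equation: x² - 3x + 2 = 0, which factors as (x - (2))(x - (1)) = 0.
Roots r₁ = 2, r₂ = 1 (distinct).
General solution: h(n) = A·(2)^n + B·(1)^n.
From h(0) = 0: A + B = 0.
From h(1) = -2: 2A + B = -2.
Solving: A = -2, B = 2.
So h(n) = 2 - 2 \cdot 2^{n}.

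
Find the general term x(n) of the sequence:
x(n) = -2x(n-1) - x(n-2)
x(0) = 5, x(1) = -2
Characteristic equation: x² + 2x + 1 = 0, which is (x - (-1))².
Repeated root r = -1.
General solution: x(n) = (A + Bn)·(-1)^n.
From x(0) = 5: A = 5.
From x(1) = -2: (A + B)·(-1) = -2 ⇒ B = -3.
So x(n) = \left(5 - 3 n\right) \cdot (-1)^n.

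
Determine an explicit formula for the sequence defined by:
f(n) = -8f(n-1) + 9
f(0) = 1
First-order linear non-homogeneous.
Homogeneous solution: f_h(n) = A·(-8)^n.
Try constant particular solution f_p = K: K = -8K + 9 ⇒ K = 1.
General: f(n) = A·(-8)^n + 1.
Apply f(0) = 1: A + 1 = 1 ⇒ A = 0.
So f(n) = 1.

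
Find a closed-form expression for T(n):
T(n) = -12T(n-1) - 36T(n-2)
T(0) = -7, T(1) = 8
Characteristic equation: x² + 12x + 36 = 0, which is (x - (-6))².
Repeated root r = -6.
General solution: T(n) = (A + Bn)·(-6)^n.
From T(0) = -7: A = -7.
From T(1) = 8: (A + B)·(-6) = 8 ⇒ B = \frac{17}{3}.
So T(n) = \left(\frac{17 n}{3} - 7\right) \cdot (-6)^n.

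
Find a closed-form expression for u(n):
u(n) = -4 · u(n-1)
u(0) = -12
Pure geometric recurrence with ratio -4.
By induction u(n) = u(0) · (-4)^n = - 12 \left(-4\right)^{n}.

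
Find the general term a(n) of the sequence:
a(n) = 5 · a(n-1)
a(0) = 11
Pure geometric recurrence with ratio 5.
By induction a(n) = a(0) · (5)^n = 11 \cdot 5^{n}.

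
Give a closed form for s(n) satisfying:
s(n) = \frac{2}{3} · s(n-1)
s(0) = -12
Pure geometric recurrence with ratio \frac{2}{3}.
By induction s(n) = s(0) · (\frac{2}{3})^n = - 12 \left(\frac{2}{3}\right)^{n}.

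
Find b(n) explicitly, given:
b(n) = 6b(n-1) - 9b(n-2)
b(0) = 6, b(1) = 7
Characteristic equation: x² - 6x + 9 = 0, which is (x - (3))².
Repeated root r = 3.
General solution: b(n) = (A + Bn)·(3)^n.
From b(0) = 6: A = 6.
From b(1) = 7: (A + B)·(3) = 7 ⇒ B = - \frac{11}{3}.
So b(n) = \left(6 - \frac{11 n}{3}\right) \cdot (3)^n.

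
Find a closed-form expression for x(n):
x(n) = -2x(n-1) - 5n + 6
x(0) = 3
First-order linear with linear forcing.
Homogeneous solution: x_h(n) = A·(-2)^n.
Try particular x_p(n) = pn + q. Substituting:
  pn + q = -2(p(n-1) + q) - 5n + 6.
Matching the n-coefficient: p = -2p - 5 ⇒ p = - \frac{5}{3}.
Matching constants: q = 2p - 2q + 6 ⇒ q = \frac{8}{9}.
General: x(n) = A·(-2)^n - \frac{5 n}{3} + \frac{8}{9}.
Apply x(0) = 3: A + \frac{8}{9} = 3 ⇒ A = \frac{19}{9}.
So x(n) = \frac{19 \left(-2\right)^{n}}{9} - \frac{5 n}{3} + \frac{8}{9}.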